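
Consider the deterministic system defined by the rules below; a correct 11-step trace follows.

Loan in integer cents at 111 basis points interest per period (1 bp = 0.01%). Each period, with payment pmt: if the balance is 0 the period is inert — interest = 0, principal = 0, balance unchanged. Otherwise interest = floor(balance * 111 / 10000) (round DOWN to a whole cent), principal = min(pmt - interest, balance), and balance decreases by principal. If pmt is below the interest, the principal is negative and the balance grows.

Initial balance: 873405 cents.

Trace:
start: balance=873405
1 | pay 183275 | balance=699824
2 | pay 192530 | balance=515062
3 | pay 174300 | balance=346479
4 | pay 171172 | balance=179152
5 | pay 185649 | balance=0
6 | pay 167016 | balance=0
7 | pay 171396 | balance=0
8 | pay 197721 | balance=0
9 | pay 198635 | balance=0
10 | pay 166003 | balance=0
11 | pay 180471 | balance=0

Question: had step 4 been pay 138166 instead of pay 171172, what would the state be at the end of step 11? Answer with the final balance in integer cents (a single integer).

(re-executing from step 4 with the substitution; state before step 4: balance=346479)
4 | pay 138166 | balance=212158
5 | pay 185649 | balance=28863
6 | pay 167016 | balance=0
7 | pay 171396 | balance=0
8 | pay 197721 | balance=0
9 | pay 198635 | balance=0
10 | pay 166003 | balance=0
11 | pay 180471 | balance=0

0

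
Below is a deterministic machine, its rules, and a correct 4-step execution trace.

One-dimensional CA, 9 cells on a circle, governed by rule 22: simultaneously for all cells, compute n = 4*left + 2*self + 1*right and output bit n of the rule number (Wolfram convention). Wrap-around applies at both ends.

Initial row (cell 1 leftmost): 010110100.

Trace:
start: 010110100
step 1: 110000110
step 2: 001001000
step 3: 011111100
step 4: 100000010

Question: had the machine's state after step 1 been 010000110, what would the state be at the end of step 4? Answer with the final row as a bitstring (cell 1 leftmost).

001000001

state after step 1 := 010000110
step 2: 111001001
step 3: 000111110
step 4: 001000001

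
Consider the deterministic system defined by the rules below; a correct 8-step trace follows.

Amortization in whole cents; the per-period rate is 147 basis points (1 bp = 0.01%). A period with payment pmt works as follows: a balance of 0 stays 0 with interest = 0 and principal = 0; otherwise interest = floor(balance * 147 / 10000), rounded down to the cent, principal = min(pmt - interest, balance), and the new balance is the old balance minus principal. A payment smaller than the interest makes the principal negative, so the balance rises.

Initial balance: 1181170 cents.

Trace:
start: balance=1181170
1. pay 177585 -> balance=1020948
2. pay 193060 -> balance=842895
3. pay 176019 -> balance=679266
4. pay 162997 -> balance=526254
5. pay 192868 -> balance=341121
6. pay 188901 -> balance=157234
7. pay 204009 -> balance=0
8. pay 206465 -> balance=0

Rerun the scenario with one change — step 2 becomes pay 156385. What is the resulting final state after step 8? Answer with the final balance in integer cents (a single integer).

(re-executing from step 2 with the substitution; state before step 2: balance=1020948)
2. pay 156385 -> balance=879570
3. pay 176019 -> balance=716480
4. pay 162997 -> balance=564015
5. pay 192868 -> balance=379438
6. pay 188901 -> balance=196114
7. pay 204009 -> balance=0
8. pay 206465 -> balance=0

0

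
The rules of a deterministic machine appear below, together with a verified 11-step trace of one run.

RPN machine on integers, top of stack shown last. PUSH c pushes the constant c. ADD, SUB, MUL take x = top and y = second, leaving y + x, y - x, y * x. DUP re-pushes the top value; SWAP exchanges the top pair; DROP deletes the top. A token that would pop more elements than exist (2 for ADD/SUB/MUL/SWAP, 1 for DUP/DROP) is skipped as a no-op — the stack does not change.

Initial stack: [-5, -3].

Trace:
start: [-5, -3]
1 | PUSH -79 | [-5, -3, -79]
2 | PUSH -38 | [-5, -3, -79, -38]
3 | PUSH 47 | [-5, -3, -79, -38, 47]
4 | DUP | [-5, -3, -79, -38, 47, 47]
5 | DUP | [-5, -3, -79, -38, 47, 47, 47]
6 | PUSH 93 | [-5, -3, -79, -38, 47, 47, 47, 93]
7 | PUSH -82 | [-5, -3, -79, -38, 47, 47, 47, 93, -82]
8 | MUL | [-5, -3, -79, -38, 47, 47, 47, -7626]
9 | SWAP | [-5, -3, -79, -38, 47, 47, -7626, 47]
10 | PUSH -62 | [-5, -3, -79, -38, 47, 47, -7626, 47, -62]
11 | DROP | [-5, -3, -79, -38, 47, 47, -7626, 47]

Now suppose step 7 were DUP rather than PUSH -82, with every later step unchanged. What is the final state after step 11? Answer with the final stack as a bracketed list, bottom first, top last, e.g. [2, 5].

(re-executing from step 7 with the substitution; state before step 7: [-5, -3, -79, -38, 47, 47, 47, 93])
7 | DUP | [-5, -3, -79, -38, 47, 47, 47, 93, 93]
8 | MUL | [-5, -3, -79, -38, 47, 47, 47, 8649]
9 | SWAP | [-5, -3, -79, -38, 47, 47, 8649, 47]
10 | PUSH -62 | [-5, -3, -79, -38, 47, 47, 8649, 47, -62]
11 | DROP | [-5, -3, -79, -38, 47, 47, 8649, 47]

[-5, -3, -79, -38, 47, 47, 8649, 47]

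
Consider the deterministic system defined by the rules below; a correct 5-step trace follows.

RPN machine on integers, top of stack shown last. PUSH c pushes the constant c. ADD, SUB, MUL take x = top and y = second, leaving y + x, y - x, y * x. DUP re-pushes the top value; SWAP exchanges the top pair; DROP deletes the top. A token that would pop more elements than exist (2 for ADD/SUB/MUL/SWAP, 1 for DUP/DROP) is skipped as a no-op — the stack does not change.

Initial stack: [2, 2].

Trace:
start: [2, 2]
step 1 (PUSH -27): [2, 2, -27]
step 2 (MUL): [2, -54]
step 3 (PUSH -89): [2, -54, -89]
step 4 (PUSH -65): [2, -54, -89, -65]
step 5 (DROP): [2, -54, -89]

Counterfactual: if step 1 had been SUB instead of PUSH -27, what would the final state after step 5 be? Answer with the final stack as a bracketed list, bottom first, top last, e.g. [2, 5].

[0, -89]

(re-executing from step 1 with the substitution; state before step 1: [2, 2])
step 1 (SUB): [0]
step 2 (MUL): [0]
step 3 (PUSH -89): [0, -89]
step 4 (PUSH -65): [0, -89, -65]
step 5 (DROP): [0, -89]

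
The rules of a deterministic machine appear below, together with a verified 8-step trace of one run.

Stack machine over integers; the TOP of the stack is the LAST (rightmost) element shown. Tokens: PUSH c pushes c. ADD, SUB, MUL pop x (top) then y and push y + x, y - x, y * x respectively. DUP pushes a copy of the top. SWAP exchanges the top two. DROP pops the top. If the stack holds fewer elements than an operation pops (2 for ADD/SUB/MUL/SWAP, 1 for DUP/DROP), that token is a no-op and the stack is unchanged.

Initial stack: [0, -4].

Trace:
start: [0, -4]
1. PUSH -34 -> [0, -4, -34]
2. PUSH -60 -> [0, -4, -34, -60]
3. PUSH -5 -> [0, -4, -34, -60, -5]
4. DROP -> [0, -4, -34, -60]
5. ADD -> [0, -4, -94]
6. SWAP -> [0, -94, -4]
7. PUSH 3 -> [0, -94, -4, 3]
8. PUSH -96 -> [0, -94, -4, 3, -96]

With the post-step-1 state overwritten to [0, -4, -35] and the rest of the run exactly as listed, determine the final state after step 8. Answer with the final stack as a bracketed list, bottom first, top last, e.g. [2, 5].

[0, -95, -4, 3, -96]

state after step 1 := [0, -4, -35]
2. PUSH -60 -> [0, -4, -35, -60]
3. PUSH -5 -> [0, -4, -35, -60, -5]
4. DROP -> [0, -4, -35, -60]
5. ADD -> [0, -4, -95]
6. SWAP -> [0, -95, -4]
7. PUSH 3 -> [0, -95, -4, 3]
8. PUSH -96 -> [0, -95, -4, 3, -96]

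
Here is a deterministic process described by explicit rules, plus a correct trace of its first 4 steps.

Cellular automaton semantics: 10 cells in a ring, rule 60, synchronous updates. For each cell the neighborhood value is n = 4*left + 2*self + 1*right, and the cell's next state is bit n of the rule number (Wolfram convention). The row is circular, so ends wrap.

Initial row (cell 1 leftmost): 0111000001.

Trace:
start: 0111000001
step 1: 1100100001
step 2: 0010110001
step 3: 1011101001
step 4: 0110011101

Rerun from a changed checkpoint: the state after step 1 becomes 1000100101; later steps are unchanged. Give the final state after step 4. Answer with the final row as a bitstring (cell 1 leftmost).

1001111010

state after step 1 := 1000100101
step 2: 0100110111
step 3: 1110101100
step 4: 1001111010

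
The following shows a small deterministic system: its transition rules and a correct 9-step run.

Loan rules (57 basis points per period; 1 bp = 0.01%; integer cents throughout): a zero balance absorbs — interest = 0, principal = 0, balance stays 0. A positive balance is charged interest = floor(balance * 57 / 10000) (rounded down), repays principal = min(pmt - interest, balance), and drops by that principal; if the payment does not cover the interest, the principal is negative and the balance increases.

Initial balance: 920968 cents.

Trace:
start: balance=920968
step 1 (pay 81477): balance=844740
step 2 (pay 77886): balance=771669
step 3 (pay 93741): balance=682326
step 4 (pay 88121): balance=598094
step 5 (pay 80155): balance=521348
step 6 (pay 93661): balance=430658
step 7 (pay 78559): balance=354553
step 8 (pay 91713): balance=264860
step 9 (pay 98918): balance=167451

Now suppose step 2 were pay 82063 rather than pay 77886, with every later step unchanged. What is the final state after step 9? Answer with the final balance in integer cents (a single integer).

(re-executing from step 2 with the substitution; state before step 2: balance=844740)
step 2 (pay 82063): balance=767492
step 3 (pay 93741): balance=678125
step 4 (pay 88121): balance=593869
step 5 (pay 80155): balance=517099
step 6 (pay 93661): balance=426385
step 7 (pay 78559): balance=350256
step 8 (pay 91713): balance=260539
step 9 (pay 98918): balance=163106

163106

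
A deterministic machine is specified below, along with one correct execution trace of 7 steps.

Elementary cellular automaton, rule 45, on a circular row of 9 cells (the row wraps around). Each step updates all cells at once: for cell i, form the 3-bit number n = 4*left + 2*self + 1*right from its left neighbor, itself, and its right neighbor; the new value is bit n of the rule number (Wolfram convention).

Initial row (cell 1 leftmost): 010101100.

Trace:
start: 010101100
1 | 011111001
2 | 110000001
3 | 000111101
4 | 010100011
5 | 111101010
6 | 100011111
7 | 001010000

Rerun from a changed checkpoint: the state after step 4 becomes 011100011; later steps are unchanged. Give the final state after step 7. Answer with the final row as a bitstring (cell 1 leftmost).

000111000

state after step 4 := 011100011
5 | 110001010
6 | 100101111
7 | 000111000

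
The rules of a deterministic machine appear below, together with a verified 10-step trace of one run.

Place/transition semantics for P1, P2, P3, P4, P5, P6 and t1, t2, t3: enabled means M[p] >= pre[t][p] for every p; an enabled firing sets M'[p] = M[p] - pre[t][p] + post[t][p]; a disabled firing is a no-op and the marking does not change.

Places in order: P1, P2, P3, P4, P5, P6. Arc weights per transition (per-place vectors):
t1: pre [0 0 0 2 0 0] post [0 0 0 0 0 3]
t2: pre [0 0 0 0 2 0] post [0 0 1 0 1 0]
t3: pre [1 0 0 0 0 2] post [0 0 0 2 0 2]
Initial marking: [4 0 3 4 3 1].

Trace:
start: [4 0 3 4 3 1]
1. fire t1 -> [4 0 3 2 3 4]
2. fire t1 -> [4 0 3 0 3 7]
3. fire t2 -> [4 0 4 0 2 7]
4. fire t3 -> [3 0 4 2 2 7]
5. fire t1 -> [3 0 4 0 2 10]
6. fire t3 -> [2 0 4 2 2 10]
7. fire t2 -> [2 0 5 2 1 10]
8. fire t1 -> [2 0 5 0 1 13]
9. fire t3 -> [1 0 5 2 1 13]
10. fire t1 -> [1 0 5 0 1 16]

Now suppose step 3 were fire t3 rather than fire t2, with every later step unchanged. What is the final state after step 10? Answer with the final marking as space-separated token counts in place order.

0 0 4 2 2 16

(re-executing from step 3 with the substitution; state before step 3: [4 0 3 0 3 7])
3. fire t3 -> [3 0 3 2 3 7]
4. fire t3 -> [2 0 3 4 3 7]
5. fire t1 -> [2 0 3 2 3 10]
6. fire t3 -> [1 0 3 4 3 10]
7. fire t2 -> [1 0 4 4 2 10]
8. fire t1 -> [1 0 4 2 2 13]
9. fire t3 -> [0 0 4 4 2 13]
10. fire t1 -> [0 0 4 2 2 16]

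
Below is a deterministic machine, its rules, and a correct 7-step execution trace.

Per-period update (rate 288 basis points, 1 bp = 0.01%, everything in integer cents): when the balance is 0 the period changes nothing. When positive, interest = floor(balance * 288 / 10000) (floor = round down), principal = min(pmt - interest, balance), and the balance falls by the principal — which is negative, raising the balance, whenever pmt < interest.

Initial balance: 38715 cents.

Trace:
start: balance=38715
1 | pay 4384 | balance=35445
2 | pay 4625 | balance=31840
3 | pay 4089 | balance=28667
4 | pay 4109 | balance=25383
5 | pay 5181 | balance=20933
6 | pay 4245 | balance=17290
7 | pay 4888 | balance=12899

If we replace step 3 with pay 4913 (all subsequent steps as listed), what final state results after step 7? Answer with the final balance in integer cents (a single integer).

11976

(re-executing from step 3 with the substitution; state before step 3: balance=31840)
3 | pay 4913 | balance=27843
4 | pay 4109 | balance=24535
5 | pay 5181 | balance=20060
6 | pay 4245 | balance=16392
7 | pay 4888 | balance=11976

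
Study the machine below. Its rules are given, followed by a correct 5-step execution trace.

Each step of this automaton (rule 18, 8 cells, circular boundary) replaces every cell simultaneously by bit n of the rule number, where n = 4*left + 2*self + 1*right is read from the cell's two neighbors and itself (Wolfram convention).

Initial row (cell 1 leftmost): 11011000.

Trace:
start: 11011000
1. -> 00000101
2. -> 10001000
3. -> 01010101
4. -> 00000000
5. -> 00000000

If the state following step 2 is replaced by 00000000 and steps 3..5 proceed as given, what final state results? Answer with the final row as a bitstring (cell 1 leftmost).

00000000

state after step 2 := 00000000
3. -> 00000000
4. -> 00000000
5. -> 00000000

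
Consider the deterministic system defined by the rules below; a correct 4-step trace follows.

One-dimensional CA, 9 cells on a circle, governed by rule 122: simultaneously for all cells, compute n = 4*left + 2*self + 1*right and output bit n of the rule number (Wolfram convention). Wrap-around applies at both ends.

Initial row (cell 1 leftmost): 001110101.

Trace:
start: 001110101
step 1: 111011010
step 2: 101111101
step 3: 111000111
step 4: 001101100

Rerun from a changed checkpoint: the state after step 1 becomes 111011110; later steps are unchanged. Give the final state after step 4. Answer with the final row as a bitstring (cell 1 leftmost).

state after step 1 := 111011110
step 2: 101110011
step 3: 111011110
step 4: 101110011

101110011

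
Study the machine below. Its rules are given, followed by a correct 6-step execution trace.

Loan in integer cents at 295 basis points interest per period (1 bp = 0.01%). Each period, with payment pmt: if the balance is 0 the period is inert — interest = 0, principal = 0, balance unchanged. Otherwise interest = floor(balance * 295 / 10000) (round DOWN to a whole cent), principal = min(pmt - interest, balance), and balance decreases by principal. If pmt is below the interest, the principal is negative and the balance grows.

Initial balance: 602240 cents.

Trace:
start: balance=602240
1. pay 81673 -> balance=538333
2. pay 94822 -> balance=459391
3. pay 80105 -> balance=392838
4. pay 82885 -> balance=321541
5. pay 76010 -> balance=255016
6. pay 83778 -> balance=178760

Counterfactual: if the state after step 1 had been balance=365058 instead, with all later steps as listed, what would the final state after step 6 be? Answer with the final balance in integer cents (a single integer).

0

state after step 1 := balance=365058
2. pay 94822 -> balance=281005
3. pay 80105 -> balance=209189
4. pay 82885 -> balance=132475
5. pay 76010 -> balance=60373
6. pay 83778 -> balance=0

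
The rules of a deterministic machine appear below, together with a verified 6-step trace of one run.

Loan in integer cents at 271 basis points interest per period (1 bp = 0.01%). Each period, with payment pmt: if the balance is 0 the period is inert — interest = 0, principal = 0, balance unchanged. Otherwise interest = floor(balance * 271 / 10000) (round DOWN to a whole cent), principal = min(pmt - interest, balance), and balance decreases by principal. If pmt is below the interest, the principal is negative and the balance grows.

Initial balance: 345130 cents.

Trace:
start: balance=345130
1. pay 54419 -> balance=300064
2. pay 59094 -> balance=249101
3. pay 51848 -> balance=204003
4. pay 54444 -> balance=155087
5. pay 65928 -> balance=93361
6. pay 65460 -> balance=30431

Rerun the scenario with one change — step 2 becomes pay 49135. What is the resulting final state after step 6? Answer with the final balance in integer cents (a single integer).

41514

(re-executing from step 2 with the substitution; state before step 2: balance=300064)
2. pay 49135 -> balance=259060
3. pay 51848 -> balance=214232
4. pay 54444 -> balance=165593
5. pay 65928 -> balance=104152
6. pay 65460 -> balance=41514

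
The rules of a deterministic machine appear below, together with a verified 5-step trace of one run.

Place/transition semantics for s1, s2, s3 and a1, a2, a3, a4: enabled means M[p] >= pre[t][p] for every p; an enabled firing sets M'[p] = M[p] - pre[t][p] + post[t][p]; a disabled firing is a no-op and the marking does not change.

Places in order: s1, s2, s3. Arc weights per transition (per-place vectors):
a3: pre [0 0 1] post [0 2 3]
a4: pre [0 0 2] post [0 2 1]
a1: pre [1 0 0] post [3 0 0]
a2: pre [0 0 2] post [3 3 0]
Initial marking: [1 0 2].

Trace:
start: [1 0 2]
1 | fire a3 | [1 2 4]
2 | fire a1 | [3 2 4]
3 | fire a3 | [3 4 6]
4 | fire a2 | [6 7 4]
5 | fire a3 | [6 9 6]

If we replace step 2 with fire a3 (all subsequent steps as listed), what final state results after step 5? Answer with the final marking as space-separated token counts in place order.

4 11 8

(re-executing from step 2 with the substitution; state before step 2: [1 2 4])
2 | fire a3 | [1 4 6]
3 | fire a3 | [1 6 8]
4 | fire a2 | [4 9 6]
5 | fire a3 | [4 11 8]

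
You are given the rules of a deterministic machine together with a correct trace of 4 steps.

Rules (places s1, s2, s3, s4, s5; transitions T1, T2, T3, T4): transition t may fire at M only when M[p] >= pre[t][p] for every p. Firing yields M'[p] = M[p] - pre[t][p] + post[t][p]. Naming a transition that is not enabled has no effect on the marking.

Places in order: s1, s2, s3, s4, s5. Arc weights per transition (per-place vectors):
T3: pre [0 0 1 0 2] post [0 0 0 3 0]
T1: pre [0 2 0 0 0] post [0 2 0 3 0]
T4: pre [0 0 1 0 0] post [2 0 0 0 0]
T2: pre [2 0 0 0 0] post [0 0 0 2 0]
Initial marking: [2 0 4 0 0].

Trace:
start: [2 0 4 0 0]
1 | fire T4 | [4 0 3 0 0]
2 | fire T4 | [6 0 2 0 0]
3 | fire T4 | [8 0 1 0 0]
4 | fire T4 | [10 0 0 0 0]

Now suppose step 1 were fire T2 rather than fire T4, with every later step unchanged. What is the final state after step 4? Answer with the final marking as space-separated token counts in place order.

6 0 1 2 0

(re-executing from step 1 with the substitution; state before step 1: [2 0 4 0 0])
1 | fire T2 | [0 0 4 2 0]
2 | fire T4 | [2 0 3 2 0]
3 | fire T4 | [4 0 2 2 0]
4 | fire T4 | [6 0 1 2 0]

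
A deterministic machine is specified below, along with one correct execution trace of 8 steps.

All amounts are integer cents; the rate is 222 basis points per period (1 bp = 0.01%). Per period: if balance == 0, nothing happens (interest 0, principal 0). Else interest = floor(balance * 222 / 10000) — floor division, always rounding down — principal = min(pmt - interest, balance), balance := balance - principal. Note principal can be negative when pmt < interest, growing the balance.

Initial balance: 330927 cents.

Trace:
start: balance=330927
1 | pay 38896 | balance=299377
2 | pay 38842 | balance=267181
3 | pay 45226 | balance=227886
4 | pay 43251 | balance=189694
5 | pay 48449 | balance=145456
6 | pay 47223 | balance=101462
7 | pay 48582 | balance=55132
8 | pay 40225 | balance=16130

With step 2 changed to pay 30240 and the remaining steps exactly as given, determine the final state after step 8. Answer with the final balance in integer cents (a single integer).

(re-executing from step 2 with the substitution; state before step 2: balance=299377)
2 | pay 30240 | balance=275783
3 | pay 45226 | balance=236679
4 | pay 43251 | balance=198682
5 | pay 48449 | balance=154643
6 | pay 47223 | balance=110853
7 | pay 48582 | balance=64731
8 | pay 40225 | balance=25943

25943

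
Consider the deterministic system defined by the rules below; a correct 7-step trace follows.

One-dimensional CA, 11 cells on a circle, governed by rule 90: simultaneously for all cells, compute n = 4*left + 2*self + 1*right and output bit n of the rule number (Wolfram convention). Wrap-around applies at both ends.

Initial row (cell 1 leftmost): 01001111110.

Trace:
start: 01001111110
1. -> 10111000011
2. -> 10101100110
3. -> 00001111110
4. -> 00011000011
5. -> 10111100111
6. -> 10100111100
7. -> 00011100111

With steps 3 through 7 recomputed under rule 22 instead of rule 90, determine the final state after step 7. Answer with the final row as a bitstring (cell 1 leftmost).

(re-executing steps 3..7 under rule 22; state before step 3: 10101100110)
3. -> 10100011000
4. -> 10110100101
5. -> 00000111100
6. -> 00001000010
7. -> 00011100111

00011100111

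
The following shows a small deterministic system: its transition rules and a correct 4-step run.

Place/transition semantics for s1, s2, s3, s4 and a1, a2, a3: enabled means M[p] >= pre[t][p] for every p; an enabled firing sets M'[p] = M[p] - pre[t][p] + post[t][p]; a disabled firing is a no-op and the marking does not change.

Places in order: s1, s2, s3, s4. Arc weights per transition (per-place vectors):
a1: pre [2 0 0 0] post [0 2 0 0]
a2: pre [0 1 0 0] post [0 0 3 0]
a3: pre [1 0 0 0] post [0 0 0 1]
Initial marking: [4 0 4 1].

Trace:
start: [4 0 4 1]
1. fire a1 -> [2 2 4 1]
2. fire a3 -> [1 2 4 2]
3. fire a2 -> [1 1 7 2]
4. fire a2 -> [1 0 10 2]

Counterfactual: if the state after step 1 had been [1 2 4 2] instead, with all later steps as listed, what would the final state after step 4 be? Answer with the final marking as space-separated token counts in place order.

0 0 10 3

state after step 1 := [1 2 4 2]
2. fire a3 -> [0 2 4 3]
3. fire a2 -> [0 1 7 3]
4. fire a2 -> [0 0 10 3]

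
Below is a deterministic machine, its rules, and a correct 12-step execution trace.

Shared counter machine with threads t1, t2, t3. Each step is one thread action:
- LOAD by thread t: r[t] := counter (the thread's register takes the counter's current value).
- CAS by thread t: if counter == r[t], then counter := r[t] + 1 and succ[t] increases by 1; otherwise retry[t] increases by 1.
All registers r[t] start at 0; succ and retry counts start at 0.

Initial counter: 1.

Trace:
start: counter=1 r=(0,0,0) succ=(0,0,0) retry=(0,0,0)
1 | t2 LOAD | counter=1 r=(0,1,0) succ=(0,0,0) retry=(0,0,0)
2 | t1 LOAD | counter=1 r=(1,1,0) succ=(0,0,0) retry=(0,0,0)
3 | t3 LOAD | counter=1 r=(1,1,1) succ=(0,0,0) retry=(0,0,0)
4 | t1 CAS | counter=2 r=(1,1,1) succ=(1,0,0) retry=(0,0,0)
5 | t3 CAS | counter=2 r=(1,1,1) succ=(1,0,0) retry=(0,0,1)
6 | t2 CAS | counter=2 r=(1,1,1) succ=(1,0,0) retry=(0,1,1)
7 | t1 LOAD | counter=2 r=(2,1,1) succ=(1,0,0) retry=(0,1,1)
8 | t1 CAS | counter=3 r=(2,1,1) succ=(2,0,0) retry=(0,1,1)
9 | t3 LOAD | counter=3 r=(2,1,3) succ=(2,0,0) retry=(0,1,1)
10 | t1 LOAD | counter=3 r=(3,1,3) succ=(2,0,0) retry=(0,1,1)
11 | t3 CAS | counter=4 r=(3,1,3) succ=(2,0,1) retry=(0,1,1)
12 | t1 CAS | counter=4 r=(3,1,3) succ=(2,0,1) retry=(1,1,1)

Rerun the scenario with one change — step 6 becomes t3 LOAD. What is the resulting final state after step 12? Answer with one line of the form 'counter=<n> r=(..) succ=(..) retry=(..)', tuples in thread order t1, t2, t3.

counter=4 r=(3,1,3) succ=(2,0,1) retry=(1,0,1)

(re-executing from step 6 with the substitution; state before step 6: counter=2 r=(1,1,1) succ=(1,0,0) retry=(0,0,1))
6 | t3 LOAD | counter=2 r=(1,1,2) succ=(1,0,0) retry=(0,0,1)
7 | t1 LOAD | counter=2 r=(2,1,2) succ=(1,0,0) retry=(0,0,1)
8 | t1 CAS | counter=3 r=(2,1,2) succ=(2,0,0) retry=(0,0,1)
9 | t3 LOAD | counter=3 r=(2,1,3) succ=(2,0,0) retry=(0,0,1)
10 | t1 LOAD | counter=3 r=(3,1,3) succ=(2,0,0) retry=(0,0,1)
11 | t3 CAS | counter=4 r=(3,1,3) succ=(2,0,1) retry=(0,0,1)
12 | t1 CAS | counter=4 r=(3,1,3) succ=(2,0,1) retry=(1,0,1)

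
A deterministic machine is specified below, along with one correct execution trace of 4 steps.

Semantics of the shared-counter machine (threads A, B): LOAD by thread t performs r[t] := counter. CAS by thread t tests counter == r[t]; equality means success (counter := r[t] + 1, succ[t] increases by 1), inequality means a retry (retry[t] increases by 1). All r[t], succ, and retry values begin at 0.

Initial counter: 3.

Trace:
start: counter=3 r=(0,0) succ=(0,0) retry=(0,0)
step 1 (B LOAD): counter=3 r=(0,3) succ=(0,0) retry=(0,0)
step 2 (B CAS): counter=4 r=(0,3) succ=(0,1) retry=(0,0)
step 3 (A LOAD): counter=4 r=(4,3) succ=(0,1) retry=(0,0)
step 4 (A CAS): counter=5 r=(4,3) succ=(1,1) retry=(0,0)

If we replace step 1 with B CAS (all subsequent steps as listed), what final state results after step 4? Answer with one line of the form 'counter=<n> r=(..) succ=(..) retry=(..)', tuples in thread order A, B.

counter=4 r=(3,0) succ=(1,0) retry=(0,2)

(re-executing from step 1 with the substitution; state before step 1: counter=3 r=(0,0) succ=(0,0) retry=(0,0))
step 1 (B CAS): counter=3 r=(0,0) succ=(0,0) retry=(0,1)
step 2 (B CAS): counter=3 r=(0,0) succ=(0,0) retry=(0,2)
step 3 (A LOAD): counter=3 r=(3,0) succ=(0,0) retry=(0,2)
step 4 (A CAS): counter=4 r=(3,0) succ=(1,0) retry=(0,2)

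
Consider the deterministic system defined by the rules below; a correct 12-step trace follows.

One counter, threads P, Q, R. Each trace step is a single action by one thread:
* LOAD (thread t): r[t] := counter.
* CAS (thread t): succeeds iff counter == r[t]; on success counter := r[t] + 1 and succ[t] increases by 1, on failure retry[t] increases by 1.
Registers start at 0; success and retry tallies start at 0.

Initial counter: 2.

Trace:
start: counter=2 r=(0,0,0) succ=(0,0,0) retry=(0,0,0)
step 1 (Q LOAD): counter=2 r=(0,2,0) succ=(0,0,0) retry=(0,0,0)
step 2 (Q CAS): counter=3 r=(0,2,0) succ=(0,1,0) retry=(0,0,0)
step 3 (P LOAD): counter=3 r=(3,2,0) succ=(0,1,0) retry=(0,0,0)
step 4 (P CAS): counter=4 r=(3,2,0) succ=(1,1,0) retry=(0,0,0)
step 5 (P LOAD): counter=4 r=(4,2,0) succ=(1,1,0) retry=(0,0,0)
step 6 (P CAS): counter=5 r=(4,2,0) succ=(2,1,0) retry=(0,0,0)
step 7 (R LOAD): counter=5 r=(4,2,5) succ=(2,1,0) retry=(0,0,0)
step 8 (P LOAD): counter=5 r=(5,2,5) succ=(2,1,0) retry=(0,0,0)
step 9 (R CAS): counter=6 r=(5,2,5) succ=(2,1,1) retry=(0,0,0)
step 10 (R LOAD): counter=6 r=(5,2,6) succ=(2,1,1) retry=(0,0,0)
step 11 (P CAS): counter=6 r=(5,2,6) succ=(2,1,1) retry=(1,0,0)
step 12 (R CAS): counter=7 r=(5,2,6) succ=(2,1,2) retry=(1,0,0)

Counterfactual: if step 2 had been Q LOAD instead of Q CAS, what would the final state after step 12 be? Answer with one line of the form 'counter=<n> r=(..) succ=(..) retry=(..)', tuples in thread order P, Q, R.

counter=6 r=(4,2,5) succ=(2,0,2) retry=(1,0,0)

(re-executing from step 2 with the substitution; state before step 2: counter=2 r=(0,2,0) succ=(0,0,0) retry=(0,0,0))
step 2 (Q LOAD): counter=2 r=(0,2,0) succ=(0,0,0) retry=(0,0,0)
step 3 (P LOAD): counter=2 r=(2,2,0) succ=(0,0,0) retry=(0,0,0)
step 4 (P CAS): counter=3 r=(2,2,0) succ=(1,0,0) retry=(0,0,0)
step 5 (P LOAD): counter=3 r=(3,2,0) succ=(1,0,0) retry=(0,0,0)
step 6 (P CAS): counter=4 r=(3,2,0) succ=(2,0,0) retry=(0,0,0)
step 7 (R LOAD): counter=4 r=(3,2,4) succ=(2,0,0) retry=(0,0,0)
step 8 (P LOAD): counter=4 r=(4,2,4) succ=(2,0,0) retry=(0,0,0)
step 9 (R CAS): counter=5 r=(4,2,4) succ=(2,0,1) retry=(0,0,0)
step 10 (R LOAD): counter=5 r=(4,2,5) succ=(2,0,1) retry=(0,0,0)
step 11 (P CAS): counter=5 r=(4,2,5) succ=(2,0,1) retry=(1,0,0)
step 12 (R CAS): counter=6 r=(4,2,5) succ=(2,0,2) retry=(1,0,0)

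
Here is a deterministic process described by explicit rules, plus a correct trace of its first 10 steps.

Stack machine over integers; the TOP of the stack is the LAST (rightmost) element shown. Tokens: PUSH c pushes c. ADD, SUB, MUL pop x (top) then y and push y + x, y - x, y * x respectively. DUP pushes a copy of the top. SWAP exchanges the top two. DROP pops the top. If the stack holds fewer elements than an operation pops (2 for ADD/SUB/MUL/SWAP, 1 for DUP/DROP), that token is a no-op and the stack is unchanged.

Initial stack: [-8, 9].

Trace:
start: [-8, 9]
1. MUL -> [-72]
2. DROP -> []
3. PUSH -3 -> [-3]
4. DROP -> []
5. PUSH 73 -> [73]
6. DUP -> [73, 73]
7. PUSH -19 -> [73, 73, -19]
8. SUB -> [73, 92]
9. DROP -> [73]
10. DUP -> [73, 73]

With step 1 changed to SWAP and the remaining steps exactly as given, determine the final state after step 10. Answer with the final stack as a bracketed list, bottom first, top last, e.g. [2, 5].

[9, 73, 73]

(re-executing from step 1 with the substitution; state before step 1: [-8, 9])
1. SWAP -> [9, -8]
2. DROP -> [9]
3. PUSH -3 -> [9, -3]
4. DROP -> [9]
5. PUSH 73 -> [9, 73]
6. DUP -> [9, 73, 73]
7. PUSH -19 -> [9, 73, 73, -19]
8. SUB -> [9, 73, 92]
9. DROP -> [9, 73]
10. DUP -> [9, 73, 73]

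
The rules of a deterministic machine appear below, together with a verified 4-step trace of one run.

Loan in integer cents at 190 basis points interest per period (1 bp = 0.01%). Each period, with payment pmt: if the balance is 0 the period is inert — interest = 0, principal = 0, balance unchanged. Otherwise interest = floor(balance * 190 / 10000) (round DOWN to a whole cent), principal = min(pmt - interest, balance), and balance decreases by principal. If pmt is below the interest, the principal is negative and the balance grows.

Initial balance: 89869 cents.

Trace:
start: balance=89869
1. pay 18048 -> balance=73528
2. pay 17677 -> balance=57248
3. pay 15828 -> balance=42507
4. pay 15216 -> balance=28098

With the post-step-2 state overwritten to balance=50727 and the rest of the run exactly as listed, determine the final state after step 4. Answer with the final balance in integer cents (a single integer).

21327

state after step 2 := balance=50727
3. pay 15828 -> balance=35862
4. pay 15216 -> balance=21327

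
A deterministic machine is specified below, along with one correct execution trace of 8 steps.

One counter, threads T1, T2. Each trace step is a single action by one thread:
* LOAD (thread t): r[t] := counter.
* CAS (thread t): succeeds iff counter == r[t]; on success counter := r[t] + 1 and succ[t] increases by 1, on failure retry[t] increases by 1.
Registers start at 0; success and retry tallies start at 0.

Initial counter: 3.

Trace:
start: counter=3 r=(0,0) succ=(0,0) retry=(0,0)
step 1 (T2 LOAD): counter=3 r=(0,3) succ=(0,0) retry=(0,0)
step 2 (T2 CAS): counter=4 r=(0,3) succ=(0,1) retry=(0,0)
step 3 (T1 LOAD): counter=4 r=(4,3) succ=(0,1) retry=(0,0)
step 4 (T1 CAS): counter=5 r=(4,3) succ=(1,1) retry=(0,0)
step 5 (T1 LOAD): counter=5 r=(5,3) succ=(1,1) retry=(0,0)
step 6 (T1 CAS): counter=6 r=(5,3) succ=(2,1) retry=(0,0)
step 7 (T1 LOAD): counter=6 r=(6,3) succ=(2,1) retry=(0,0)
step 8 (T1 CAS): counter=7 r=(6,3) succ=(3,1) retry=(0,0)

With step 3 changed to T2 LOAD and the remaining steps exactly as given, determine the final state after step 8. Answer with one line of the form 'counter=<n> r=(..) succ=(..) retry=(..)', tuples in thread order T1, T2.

counter=6 r=(5,4) succ=(2,1) retry=(1,0)

(re-executing from step 3 with the substitution; state before step 3: counter=4 r=(0,3) succ=(0,1) retry=(0,0))
step 3 (T2 LOAD): counter=4 r=(0,4) succ=(0,1) retry=(0,0)
step 4 (T1 CAS): counter=4 r=(0,4) succ=(0,1) retry=(1,0)
step 5 (T1 LOAD): counter=4 r=(4,4) succ=(0,1) retry=(1,0)
step 6 (T1 CAS): counter=5 r=(4,4) succ=(1,1) retry=(1,0)
step 7 (T1 LOAD): counter=5 r=(5,4) succ=(1,1) retry=(1,0)
step 8 (T1 CAS): counter=6 r=(5,4) succ=(2,1) retry=(1,0)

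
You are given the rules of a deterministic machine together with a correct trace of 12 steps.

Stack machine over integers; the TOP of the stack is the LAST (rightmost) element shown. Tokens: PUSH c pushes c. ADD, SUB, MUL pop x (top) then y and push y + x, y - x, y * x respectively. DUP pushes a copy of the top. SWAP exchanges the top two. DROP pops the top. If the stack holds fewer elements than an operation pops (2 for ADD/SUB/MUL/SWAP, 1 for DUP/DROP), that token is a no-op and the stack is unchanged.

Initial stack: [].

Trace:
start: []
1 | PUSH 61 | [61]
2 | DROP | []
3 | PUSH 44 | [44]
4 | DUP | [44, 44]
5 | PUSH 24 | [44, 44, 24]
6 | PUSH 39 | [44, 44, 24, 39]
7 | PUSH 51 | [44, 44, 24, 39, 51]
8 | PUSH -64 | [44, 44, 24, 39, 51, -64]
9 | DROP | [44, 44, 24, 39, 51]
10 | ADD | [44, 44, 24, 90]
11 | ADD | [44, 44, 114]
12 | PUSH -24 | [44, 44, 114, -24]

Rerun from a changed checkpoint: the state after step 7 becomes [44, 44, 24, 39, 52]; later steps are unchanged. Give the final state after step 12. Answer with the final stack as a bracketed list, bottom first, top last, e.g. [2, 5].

[44, 44, 115, -24]

state after step 7 := [44, 44, 24, 39, 52]
8 | PUSH -64 | [44, 44, 24, 39, 52, -64]
9 | DROP | [44, 44, 24, 39, 52]
10 | ADD | [44, 44, 24, 91]
11 | ADD | [44, 44, 115]
12 | PUSH -24 | [44, 44, 115, -24]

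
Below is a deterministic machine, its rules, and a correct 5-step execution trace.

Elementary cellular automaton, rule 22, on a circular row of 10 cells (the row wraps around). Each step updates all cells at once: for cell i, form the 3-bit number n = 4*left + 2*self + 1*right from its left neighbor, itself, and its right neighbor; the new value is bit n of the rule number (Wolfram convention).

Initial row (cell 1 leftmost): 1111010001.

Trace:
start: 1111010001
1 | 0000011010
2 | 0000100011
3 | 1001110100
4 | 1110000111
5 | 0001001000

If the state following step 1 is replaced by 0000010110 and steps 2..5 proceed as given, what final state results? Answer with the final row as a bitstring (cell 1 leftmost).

state after step 1 := 0000010110
2 | 0000110001
3 | 1001001011
4 | 0111111000
5 | 1000000100

1000000100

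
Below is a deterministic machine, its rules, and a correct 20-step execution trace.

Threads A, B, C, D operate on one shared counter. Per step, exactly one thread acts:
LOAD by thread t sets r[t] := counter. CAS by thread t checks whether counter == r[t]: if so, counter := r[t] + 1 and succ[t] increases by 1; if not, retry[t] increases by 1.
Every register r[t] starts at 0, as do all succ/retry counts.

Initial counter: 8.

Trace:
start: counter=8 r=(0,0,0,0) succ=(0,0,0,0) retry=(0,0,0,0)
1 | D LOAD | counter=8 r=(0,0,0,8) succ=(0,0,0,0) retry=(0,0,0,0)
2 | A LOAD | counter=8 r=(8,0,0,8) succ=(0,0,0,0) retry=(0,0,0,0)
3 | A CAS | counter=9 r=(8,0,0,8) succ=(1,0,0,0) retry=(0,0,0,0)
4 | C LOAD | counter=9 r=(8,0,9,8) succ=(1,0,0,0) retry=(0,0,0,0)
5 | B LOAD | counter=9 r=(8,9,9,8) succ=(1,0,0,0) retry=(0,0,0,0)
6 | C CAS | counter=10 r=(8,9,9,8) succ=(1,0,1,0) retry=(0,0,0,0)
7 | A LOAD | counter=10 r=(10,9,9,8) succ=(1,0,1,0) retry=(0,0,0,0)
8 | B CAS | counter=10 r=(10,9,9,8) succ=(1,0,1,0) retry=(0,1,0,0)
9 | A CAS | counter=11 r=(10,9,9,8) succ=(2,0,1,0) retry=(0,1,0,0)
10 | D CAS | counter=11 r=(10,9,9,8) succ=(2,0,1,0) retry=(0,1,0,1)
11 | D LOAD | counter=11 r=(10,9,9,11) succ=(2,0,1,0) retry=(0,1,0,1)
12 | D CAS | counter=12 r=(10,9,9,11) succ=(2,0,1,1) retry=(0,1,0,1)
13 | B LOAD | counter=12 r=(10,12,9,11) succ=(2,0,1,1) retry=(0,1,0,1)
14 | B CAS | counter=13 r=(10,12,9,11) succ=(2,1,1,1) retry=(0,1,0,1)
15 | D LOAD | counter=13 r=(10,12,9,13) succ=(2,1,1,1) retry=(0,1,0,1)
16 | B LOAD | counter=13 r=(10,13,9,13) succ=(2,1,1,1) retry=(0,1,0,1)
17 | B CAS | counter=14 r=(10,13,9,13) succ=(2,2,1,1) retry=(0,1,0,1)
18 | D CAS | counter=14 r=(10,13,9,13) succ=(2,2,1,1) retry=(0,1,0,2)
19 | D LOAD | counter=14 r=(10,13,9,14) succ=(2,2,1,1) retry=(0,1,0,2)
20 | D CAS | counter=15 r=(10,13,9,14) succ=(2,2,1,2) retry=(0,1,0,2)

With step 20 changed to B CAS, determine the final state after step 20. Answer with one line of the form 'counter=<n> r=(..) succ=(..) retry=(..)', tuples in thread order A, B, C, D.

(re-executing from step 20 with the substitution; state before step 20: counter=14 r=(10,13,9,14) succ=(2,2,1,1) retry=(0,1,0,2))
20 | B CAS | counter=14 r=(10,13,9,14) succ=(2,2,1,1) retry=(0,2,0,2)

counter=14 r=(10,13,9,14) succ=(2,2,1,1) retry=(0,2,0,2)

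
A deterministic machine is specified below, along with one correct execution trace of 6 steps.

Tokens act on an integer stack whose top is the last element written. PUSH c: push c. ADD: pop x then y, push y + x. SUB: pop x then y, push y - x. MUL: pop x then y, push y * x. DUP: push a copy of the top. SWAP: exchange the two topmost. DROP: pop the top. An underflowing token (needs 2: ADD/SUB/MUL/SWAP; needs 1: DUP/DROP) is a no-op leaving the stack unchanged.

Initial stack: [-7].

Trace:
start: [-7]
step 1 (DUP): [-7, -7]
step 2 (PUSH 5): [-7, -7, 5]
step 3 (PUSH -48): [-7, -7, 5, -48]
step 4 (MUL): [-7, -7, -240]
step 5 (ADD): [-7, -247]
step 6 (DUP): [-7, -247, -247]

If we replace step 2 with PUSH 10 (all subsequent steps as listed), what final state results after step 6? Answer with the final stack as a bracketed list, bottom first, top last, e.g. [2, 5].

[-7, -487, -487]

(re-executing from step 2 with the substitution; state before step 2: [-7, -7])
step 2 (PUSH 10): [-7, -7, 10]
step 3 (PUSH -48): [-7, -7, 10, -48]
step 4 (MUL): [-7, -7, -480]
step 5 (ADD): [-7, -487]
step 6 (DUP): [-7, -487, -487]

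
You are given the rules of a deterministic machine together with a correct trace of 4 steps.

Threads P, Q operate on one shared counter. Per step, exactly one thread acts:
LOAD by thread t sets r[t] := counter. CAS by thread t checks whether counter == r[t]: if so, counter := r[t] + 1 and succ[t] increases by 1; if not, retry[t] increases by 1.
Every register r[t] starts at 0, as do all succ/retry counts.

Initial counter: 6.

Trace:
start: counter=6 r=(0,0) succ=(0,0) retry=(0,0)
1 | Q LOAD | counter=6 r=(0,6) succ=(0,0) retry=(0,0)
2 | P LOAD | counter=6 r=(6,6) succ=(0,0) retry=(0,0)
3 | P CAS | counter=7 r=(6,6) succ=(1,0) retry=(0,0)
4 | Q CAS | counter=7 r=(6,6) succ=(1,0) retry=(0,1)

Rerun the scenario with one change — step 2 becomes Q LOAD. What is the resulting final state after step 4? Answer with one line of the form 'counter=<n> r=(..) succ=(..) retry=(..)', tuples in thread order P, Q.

(re-executing from step 2 with the substitution; state before step 2: counter=6 r=(0,6) succ=(0,0) retry=(0,0))
2 | Q LOAD | counter=6 r=(0,6) succ=(0,0) retry=(0,0)
3 | P CAS | counter=6 r=(0,6) succ=(0,0) retry=(1,0)
4 | Q CAS | counter=7 r=(0,6) succ=(0,1) retry=(1,0)

counter=7 r=(0,6) succ=(0,1) retry=(1,0)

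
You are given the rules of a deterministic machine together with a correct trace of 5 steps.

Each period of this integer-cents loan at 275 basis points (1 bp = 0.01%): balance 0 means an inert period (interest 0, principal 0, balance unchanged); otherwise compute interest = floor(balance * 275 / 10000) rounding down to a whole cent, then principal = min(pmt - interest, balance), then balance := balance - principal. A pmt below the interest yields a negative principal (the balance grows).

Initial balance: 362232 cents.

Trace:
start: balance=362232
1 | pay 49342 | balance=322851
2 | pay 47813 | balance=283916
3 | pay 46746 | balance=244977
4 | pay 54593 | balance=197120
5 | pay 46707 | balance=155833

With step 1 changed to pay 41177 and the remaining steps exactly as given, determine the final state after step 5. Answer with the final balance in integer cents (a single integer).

164934

(re-executing from step 1 with the substitution; state before step 1: balance=362232)
1 | pay 41177 | balance=331016
2 | pay 47813 | balance=292305
3 | pay 46746 | balance=253597
4 | pay 54593 | balance=205977
5 | pay 46707 | balance=164934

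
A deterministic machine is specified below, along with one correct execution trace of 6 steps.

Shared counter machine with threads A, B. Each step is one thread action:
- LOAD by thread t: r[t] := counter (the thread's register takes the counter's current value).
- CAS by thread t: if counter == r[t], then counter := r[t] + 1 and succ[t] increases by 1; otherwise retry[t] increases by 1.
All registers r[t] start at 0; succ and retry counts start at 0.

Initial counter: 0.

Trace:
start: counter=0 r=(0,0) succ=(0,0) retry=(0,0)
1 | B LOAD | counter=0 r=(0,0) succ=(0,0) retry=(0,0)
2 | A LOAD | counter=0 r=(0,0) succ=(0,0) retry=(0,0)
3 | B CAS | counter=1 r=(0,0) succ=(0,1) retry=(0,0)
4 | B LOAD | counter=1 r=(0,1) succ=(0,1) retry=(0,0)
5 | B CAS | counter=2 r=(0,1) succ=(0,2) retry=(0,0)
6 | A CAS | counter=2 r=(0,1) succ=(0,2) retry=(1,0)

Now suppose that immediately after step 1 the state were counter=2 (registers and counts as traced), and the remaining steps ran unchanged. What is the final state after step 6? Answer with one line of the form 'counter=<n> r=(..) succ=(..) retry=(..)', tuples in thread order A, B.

counter=3 r=(2,2) succ=(0,1) retry=(1,1)

state after step 1 := counter=2 r=(0,0) succ=(0,0) retry=(0,0)
2 | A LOAD | counter=2 r=(2,0) succ=(0,0) retry=(0,0)
3 | B CAS | counter=2 r=(2,0) succ=(0,0) retry=(0,1)
4 | B LOAD | counter=2 r=(2,2) succ=(0,0) retry=(0,1)
5 | B CAS | counter=3 r=(2,2) succ=(0,1) retry=(0,1)
6 | A CAS | counter=3 r=(2,2) succ=(0,1) retry=(1,1)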